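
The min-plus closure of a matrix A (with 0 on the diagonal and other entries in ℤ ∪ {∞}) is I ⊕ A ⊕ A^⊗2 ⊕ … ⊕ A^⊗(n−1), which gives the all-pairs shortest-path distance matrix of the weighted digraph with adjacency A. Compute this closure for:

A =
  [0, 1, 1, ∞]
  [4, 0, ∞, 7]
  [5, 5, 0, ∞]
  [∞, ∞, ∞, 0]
Closure =
  [0, 1, 1, 8]
  [4, 0, 5, 7]
  [5, 5, 0, 12]
  [∞, ∞, ∞, 0]

This is the Floyd-Warshall all-pairs shortest-path computation. For each intermediate vertex k = 0, 1, …, 3, update dist[i][j] ← min(dist[i][j], dist[i][k] + dist[k][j]). The final matrix gives, for each (i, j), the minimum total weight of any directed path from i to j (possibly empty when i = j).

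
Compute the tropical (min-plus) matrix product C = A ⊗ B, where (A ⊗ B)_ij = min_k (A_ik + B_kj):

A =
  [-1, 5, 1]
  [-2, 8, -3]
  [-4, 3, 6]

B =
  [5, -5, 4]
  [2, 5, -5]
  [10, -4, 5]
A ⊗ B =
  [4, -6, 0]
  [3, -7, 2]
  [1, -9, -2]

Apply the min-plus product entry-by-entry:
  C[0][0] = min over k of (A[0][0] + B[0][0] = -1 + 5 = 4, A[0][1] + B[1][0] = 5 + 2 = 7, A[0][2] + B[2][0] = 1 + 10 = 11) = 4 (attained at k = 0)
  C[0][1] = min over k of (A[0][0] + B[0][1] = -1 + -5 = -6, A[0][1] + B[1][1] = 5 + 5 = 10, A[0][2] + B[2][1] = 1 + -4 = -3) = -6 (attained at k = 0)
  C[0][2] = min over k of (A[0][0] + B[0][2] = -1 + 4 = 3, A[0][1] + B[1][2] = 5 + -5 = 0, A[0][2] + B[2][2] = 1 + 5 = 6) = 0 (attained at k = 1)
  C[1][0] = min over k of (A[1][0] + B[0][0] = -2 + 5 = 3, A[1][1] + B[1][0] = 8 + 2 = 10, A[1][2] + B[2][0] = -3 + 10 = 7) = 3 (attained at k = 0)
  C[1][1] = min over k of (A[1][0] + B[0][1] = -2 + -5 = -7, A[1][1] + B[1][1] = 8 + 5 = 13, A[1][2] + B[2][1] = -3 + -4 = -7) = -7 (attained at k = 0)
  C[1][2] = min over k of (A[1][0] + B[0][2] = -2 + 4 = 2, A[1][1] + B[1][2] = 8 + -5 = 3, A[1][2] + B[2][2] = -3 + 5 = 2) = 2 (attained at k = 0)
  C[2][0] = min over k of (A[2][0] + B[0][0] = -4 + 5 = 1, A[2][1] + B[1][0] = 3 + 2 = 5, A[2][2] + B[2][0] = 6 + 10 = 16) = 1 (attained at k = 0)
  C[2][1] = min over k of (A[2][0] + B[0][1] = -4 + -5 = -9, A[2][1] + B[1][1] = 3 + 5 = 8, A[2][2] + B[2][1] = 6 + -4 = 2) = -9 (attained at k = 0)
  C[2][2] = min over k of (A[2][0] + B[0][2] = -4 + 4 = 0, A[2][1] + B[1][2] = 3 + -5 = -2, A[2][2] + B[2][2] = 6 + 5 = 11) = -2 (attained at k = 1)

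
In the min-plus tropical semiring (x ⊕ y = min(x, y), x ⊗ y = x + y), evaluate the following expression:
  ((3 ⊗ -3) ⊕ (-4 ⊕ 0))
((3 ⊗ -3) ⊕ (-4 ⊕ 0)) = -4

Expand innermost to outermost. Recall ⊕ takes the minimum of its arguments and ⊗ takes their sum. Working out the expression ((3 ⊗ -3) ⊕ (-4 ⊕ 0)) gives -4.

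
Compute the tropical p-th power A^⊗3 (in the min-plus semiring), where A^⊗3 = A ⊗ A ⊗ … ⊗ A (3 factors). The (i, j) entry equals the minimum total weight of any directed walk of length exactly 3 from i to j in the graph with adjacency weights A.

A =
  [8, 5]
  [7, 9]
A^⊗3 =
  [20, 17]
  [19, 20]

Each entry (A^⊗3)_ij equals the minimum over all length-3 walks i = v_0 → v_1 → … → v_3 = j of Σ_t A[v_t][v_{t+1}]. For example, for (i, j) = (0, 1) we minimise over 4 possible intermediate vertex sequences; the minimum is 17, attained along the walk 0 → 1 → 0 → 1.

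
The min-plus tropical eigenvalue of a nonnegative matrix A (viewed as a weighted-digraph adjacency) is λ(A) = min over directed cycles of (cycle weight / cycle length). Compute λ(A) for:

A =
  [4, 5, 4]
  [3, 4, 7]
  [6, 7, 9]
λ(A) = 4

Enumerate directed cycles and compute their means (weight / length). Sample:
  cycle 0 → 0: weight = 4, length = 1, mean = 4/1 ≈ 4.000
  cycle 1 → 1: weight = 4, length = 1, mean = 4/1 ≈ 4.000
  cycle 2 → 2: weight = 9, length = 1, mean = 9/1 ≈ 9.000
  cycle 0 → 1 → 0: weight = 8, length = 2, mean = 8/2 ≈ 4.000
  cycle 0 → 2 → 0: weight = 10, length = 2, mean = 10/2 ≈ 5.000
  cycle 1 → 0 → 1: weight = 8, length = 2, mean = 8/2 ≈ 4.000
Minimum mean = 4.000, attained e.g. along the cycle 0 → 0 with weight 4 and length 1. So λ(A) = 4/1 = 4.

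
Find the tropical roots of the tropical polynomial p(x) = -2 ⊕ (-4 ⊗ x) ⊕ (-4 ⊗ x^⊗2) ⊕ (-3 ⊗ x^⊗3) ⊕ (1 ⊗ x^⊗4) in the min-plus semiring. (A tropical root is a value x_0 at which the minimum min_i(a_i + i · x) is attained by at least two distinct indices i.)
Roots: {-4, -1, 0, 2}

Each tropical root is a break point of the lower envelope of the lines y = a_i + i · x (there are 5 lines, with slopes 0, 1, ..., 4). Only the lines that attain the minimum somewhere contribute to roots; other lines are dominated. Here the surviving (envelope) indices are i = 4, i = 3, i = 2, i = 1, i = 0.
Intersections between consecutive envelope lines give the roots: for adjacent envelope indices i < j the intersection is x = (a_i − a_j) / (j − i). Reading off the sorted break points: {-4, -1, 0, 2}.
Verification: at each break x_0, at least two indices attain the minimum of min_i(a_i + i · x_0).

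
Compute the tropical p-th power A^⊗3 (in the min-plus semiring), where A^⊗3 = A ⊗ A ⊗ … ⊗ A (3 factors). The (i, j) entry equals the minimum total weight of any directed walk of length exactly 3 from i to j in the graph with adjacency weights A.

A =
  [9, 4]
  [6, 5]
A^⊗3 =
  [15, 14]
  [16, 15]

Each entry (A^⊗3)_ij equals the minimum over all length-3 walks i = v_0 → v_1 → … → v_3 = j of Σ_t A[v_t][v_{t+1}]. For example, for (i, j) = (0, 1) we minimise over 4 possible intermediate vertex sequences; the minimum is 14, attained along the walk 0 → 1 → 0 → 1.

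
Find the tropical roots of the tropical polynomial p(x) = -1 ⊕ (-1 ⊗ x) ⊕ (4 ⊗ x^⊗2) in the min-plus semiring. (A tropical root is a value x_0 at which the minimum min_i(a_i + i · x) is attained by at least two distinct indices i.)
Roots: {-5, 0}

Each tropical root is a break point of the lower envelope of the lines y = a_i + i · x (there are 3 lines, with slopes 0, 1, ..., 2). Only the lines that attain the minimum somewhere contribute to roots; other lines are dominated. Here the surviving (envelope) indices are i = 2, i = 1, i = 0.
Intersections between consecutive envelope lines give the roots: for adjacent envelope indices i < j the intersection is x = (a_i − a_j) / (j − i). Reading off the sorted break points: {-5, 0}.
Verification: at each break x_0, at least two indices attain the minimum of min_i(a_i + i · x_0).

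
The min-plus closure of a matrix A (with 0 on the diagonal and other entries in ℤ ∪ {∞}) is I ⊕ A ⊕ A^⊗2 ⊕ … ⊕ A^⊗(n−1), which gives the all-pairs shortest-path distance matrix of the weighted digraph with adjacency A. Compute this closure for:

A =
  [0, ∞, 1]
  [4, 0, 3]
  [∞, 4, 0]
Closure =
  [0, 5, 1]
  [4, 0, 3]
  [8, 4, 0]

This is the Floyd-Warshall all-pairs shortest-path computation. For each intermediate vertex k = 0, 1, …, 2, update dist[i][j] ← min(dist[i][j], dist[i][k] + dist[k][j]). The final matrix gives, for each (i, j), the minimum total weight of any directed path from i to j (possibly empty when i = j).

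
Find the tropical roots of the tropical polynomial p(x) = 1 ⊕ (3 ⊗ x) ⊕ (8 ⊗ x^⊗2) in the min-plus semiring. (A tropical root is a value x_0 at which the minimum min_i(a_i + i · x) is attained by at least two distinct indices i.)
Roots: {-5, -2}

Each tropical root is a break point of the lower envelope of the lines y = a_i + i · x (there are 3 lines, with slopes 0, 1, ..., 2). Only the lines that attain the minimum somewhere contribute to roots; other lines are dominated. Here the surviving (envelope) indices are i = 2, i = 1, i = 0.
Intersections between consecutive envelope lines give the roots: for adjacent envelope indices i < j the intersection is x = (a_i − a_j) / (j − i). Reading off the sorted break points: {-5, -2}.
Verification: at each break x_0, at least two indices attain the minimum of min_i(a_i + i · x_0).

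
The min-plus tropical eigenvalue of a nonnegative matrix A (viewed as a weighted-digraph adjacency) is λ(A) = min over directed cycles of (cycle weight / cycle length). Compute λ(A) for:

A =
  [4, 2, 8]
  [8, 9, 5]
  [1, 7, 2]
λ(A) = 2

Enumerate directed cycles and compute their means (weight / length). Sample:
  cycle 0 → 0: weight = 4, length = 1, mean = 4/1 ≈ 4.000
  cycle 1 → 1: weight = 9, length = 1, mean = 9/1 ≈ 9.000
  cycle 2 → 2: weight = 2, length = 1, mean = 2/1 ≈ 2.000
  cycle 0 → 1 → 0: weight = 10, length = 2, mean = 10/2 ≈ 5.000
  cycle 0 → 2 → 0: weight = 9, length = 2, mean = 9/2 ≈ 4.500
  cycle 1 → 0 → 1: weight = 10, length = 2, mean = 10/2 ≈ 5.000
Minimum mean = 2.000, attained e.g. along the cycle 2 → 2 with weight 2 and length 1. So λ(A) = 2/1 = 2.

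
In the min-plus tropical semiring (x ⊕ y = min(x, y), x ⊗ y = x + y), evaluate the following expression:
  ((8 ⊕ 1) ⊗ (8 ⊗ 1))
((8 ⊕ 1) ⊗ (8 ⊗ 1)) = 10

Expand innermost to outermost. Recall ⊕ takes the minimum of its arguments and ⊗ takes their sum. Working out the expression ((8 ⊕ 1) ⊗ (8 ⊗ 1)) gives 10.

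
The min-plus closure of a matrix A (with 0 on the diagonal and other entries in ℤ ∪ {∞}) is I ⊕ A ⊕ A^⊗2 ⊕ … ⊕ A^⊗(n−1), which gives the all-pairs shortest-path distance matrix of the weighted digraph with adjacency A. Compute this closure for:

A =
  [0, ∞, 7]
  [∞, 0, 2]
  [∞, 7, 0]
Closure =
  [0, 14, 7]
  [∞, 0, 2]
  [∞, 7, 0]

This is the Floyd-Warshall all-pairs shortest-path computation. For each intermediate vertex k = 0, 1, …, 2, update dist[i][j] ← min(dist[i][j], dist[i][k] + dist[k][j]). The final matrix gives, for each (i, j), the minimum total weight of any directed path from i to j (possibly empty when i = j).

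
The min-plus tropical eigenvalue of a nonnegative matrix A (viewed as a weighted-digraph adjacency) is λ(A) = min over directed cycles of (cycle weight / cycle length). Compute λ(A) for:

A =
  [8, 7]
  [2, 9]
λ(A) = 9/2

Enumerate directed cycles and compute their means (weight / length). Sample:
  cycle 0 → 0: weight = 8, length = 1, mean = 8/1 ≈ 8.000
  cycle 1 → 1: weight = 9, length = 1, mean = 9/1 ≈ 9.000
  cycle 0 → 1 → 0: weight = 9, length = 2, mean = 9/2 ≈ 4.500
  cycle 1 → 0 → 1: weight = 9, length = 2, mean = 9/2 ≈ 4.500
Minimum mean = 4.500, attained e.g. along the cycle 0 → 1 → 0 with weight 9 and length 2. So λ(A) = 9/2 = 9/2.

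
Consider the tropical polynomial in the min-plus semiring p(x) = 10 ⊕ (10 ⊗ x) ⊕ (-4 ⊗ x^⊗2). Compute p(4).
p(4) = 4

A tropical monomial a ⊗ x^⊗i evaluates to a + i · x. Evaluating each term at x = 4:
  Term 0 contributes 10 + 0 · 4 = 10
  Term 1 contributes 10 + 1 · 4 = 14
  Term 2 contributes -4 + 2 · 4 = 4
p(4) = ⊕ of these = min[10, 14, 4] = 4.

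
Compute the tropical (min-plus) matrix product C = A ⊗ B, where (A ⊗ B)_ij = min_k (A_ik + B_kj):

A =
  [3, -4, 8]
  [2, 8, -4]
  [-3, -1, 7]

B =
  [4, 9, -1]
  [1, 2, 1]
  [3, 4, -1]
A ⊗ B =
  [-3, -2, -3]
  [-1, 0, -5]
  [0, 1, -4]

Apply the min-plus product entry-by-entry:
  C[0][0] = min over k of (A[0][0] + B[0][0] = 3 + 4 = 7, A[0][1] + B[1][0] = -4 + 1 = -3, A[0][2] + B[2][0] = 8 + 3 = 11) = -3 (attained at k = 1)
  C[0][1] = min over k of (A[0][0] + B[0][1] = 3 + 9 = 12, A[0][1] + B[1][1] = -4 + 2 = -2, A[0][2] + B[2][1] = 8 + 4 = 12) = -2 (attained at k = 1)
  C[0][2] = min over k of (A[0][0] + B[0][2] = 3 + -1 = 2, A[0][1] + B[1][2] = -4 + 1 = -3, A[0][2] + B[2][2] = 8 + -1 = 7) = -3 (attained at k = 1)
  C[1][0] = min over k of (A[1][0] + B[0][0] = 2 + 4 = 6, A[1][1] + B[1][0] = 8 + 1 = 9, A[1][2] + B[2][0] = -4 + 3 = -1) = -1 (attained at k = 2)
  C[1][1] = min over k of (A[1][0] + B[0][1] = 2 + 9 = 11, A[1][1] + B[1][1] = 8 + 2 = 10, A[1][2] + B[2][1] = -4 + 4 = 0) = 0 (attained at k = 2)
  C[1][2] = min over k of (A[1][0] + B[0][2] = 2 + -1 = 1, A[1][1] + B[1][2] = 8 + 1 = 9, A[1][2] + B[2][2] = -4 + -1 = -5) = -5 (attained at k = 2)
  C[2][0] = min over k of (A[2][0] + B[0][0] = -3 + 4 = 1, A[2][1] + B[1][0] = -1 + 1 = 0, A[2][2] + B[2][0] = 7 + 3 = 10) = 0 (attained at k = 1)
  C[2][1] = min over k of (A[2][0] + B[0][1] = -3 + 9 = 6, A[2][1] + B[1][1] = -1 + 2 = 1, A[2][2] + B[2][1] = 7 + 4 = 11) = 1 (attained at k = 1)
  C[2][2] = min over k of (A[2][0] + B[0][2] = -3 + -1 = -4, A[2][1] + B[1][2] = -1 + 1 = 0, A[2][2] + B[2][2] = 7 + -1 = 6) = -4 (attained at k = 0)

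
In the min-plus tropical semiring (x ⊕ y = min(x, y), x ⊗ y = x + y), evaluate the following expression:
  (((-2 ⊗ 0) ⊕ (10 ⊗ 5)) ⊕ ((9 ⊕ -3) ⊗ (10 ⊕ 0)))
(((-2 ⊗ 0) ⊕ (10 ⊗ 5)) ⊕ ((9 ⊕ -3) ⊗ (10 ⊕ 0))) = -3

Expand innermost to outermost. Recall ⊕ takes the minimum of its arguments and ⊗ takes their sum. Working out the expression (((-2 ⊗ 0) ⊕ (10 ⊗ 5)) ⊕ ((9 ⊕ -3) ⊗ (10 ⊕ 0))) gives -3.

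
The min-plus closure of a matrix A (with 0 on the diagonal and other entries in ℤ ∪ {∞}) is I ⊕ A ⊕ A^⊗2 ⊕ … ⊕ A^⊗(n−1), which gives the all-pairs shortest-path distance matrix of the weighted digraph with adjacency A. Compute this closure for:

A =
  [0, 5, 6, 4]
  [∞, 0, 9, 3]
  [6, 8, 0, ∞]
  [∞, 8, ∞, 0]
Closure =
  [0, 5, 6, 4]
  [15, 0, 9, 3]
  [6, 8, 0, 10]
  [23, 8, 17, 0]

This is the Floyd-Warshall all-pairs shortest-path computation. For each intermediate vertex k = 0, 1, …, 3, update dist[i][j] ← min(dist[i][j], dist[i][k] + dist[k][j]). The final matrix gives, for each (i, j), the minimum total weight of any directed path from i to j (possibly empty when i = j).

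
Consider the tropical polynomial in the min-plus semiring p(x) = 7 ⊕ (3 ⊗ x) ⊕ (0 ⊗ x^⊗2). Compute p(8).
p(8) = 7

A tropical monomial a ⊗ x^⊗i evaluates to a + i · x. Evaluating each term at x = 8:
  Term 0 contributes 7 + 0 · 8 = 7
  Term 1 contributes 3 + 1 · 8 = 11
  Term 2 contributes 0 + 2 · 8 = 16
p(8) = ⊕ of these = min[7, 11, 16] = 7.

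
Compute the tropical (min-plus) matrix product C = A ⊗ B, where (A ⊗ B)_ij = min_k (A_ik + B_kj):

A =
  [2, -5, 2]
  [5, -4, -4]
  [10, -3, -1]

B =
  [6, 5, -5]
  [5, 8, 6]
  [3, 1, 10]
A ⊗ B =
  [0, 3, -3]
  [-1, -3, 0]
  [2, 0, 3]

Apply the min-plus product entry-by-entry:
  C[0][0] = min over k of (A[0][0] + B[0][0] = 2 + 6 = 8, A[0][1] + B[1][0] = -5 + 5 = 0, A[0][2] + B[2][0] = 2 + 3 = 5) = 0 (attained at k = 1)
  C[0][1] = min over k of (A[0][0] + B[0][1] = 2 + 5 = 7, A[0][1] + B[1][1] = -5 + 8 = 3, A[0][2] + B[2][1] = 2 + 1 = 3) = 3 (attained at k = 1)
  C[0][2] = min over k of (A[0][0] + B[0][2] = 2 + -5 = -3, A[0][1] + B[1][2] = -5 + 6 = 1, A[0][2] + B[2][2] = 2 + 10 = 12) = -3 (attained at k = 0)
  C[1][0] = min over k of (A[1][0] + B[0][0] = 5 + 6 = 11, A[1][1] + B[1][0] = -4 + 5 = 1, A[1][2] + B[2][0] = -4 + 3 = -1) = -1 (attained at k = 2)
  C[1][1] = min over k of (A[1][0] + B[0][1] = 5 + 5 = 10, A[1][1] + B[1][1] = -4 + 8 = 4, A[1][2] + B[2][1] = -4 + 1 = -3) = -3 (attained at k = 2)
  C[1][2] = min over k of (A[1][0] + B[0][2] = 5 + -5 = 0, A[1][1] + B[1][2] = -4 + 6 = 2, A[1][2] + B[2][2] = -4 + 10 = 6) = 0 (attained at k = 0)
  C[2][0] = min over k of (A[2][0] + B[0][0] = 10 + 6 = 16, A[2][1] + B[1][0] = -3 + 5 = 2, A[2][2] + B[2][0] = -1 + 3 = 2) = 2 (attained at k = 1)
  C[2][1] = min over k of (A[2][0] + B[0][1] = 10 + 5 = 15, A[2][1] + B[1][1] = -3 + 8 = 5, A[2][2] + B[2][1] = -1 + 1 = 0) = 0 (attained at k = 2)
  C[2][2] = min over k of (A[2][0] + B[0][2] = 10 + -5 = 5, A[2][1] + B[1][2] = -3 + 6 = 3, A[2][2] + B[2][2] = -1 + 10 = 9) = 3 (attained at k = 1)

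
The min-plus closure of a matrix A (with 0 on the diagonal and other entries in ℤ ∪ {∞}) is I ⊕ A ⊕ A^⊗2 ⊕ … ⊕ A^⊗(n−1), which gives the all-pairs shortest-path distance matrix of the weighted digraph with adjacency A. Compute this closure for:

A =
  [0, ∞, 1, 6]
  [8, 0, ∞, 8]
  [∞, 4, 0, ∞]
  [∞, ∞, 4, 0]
Closure =
  [0, 5, 1, 6]
  [8, 0, 9, 8]
  [12, 4, 0, 12]
  [16, 8, 4, 0]

This is the Floyd-Warshall all-pairs shortest-path computation. For each intermediate vertex k = 0, 1, …, 3, update dist[i][j] ← min(dist[i][j], dist[i][k] + dist[k][j]). The final matrix gives, for each (i, j), the minimum total weight of any directed path from i to j (possibly empty when i = j).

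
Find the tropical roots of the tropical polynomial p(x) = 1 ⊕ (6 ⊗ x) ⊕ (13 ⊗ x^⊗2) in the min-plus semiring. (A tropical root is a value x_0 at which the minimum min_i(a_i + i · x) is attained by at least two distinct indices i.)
Roots: {-7, -5}

Each tropical root is a break point of the lower envelope of the lines y = a_i + i · x (there are 3 lines, with slopes 0, 1, ..., 2). Only the lines that attain the minimum somewhere contribute to roots; other lines are dominated. Here the surviving (envelope) indices are i = 2, i = 1, i = 0.
Intersections between consecutive envelope lines give the roots: for adjacent envelope indices i < j the intersection is x = (a_i − a_j) / (j − i). Reading off the sorted break points: {-7, -5}.
Verification: at each break x_0, at least two indices attain the minimum of min_i(a_i + i · x_0).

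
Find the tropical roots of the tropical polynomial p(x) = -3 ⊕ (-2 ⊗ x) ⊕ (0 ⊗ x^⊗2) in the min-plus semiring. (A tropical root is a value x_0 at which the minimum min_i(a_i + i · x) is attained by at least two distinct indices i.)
Roots: {-2, -1}

Each tropical root is a break point of the lower envelope of the lines y = a_i + i · x (there are 3 lines, with slopes 0, 1, ..., 2). Only the lines that attain the minimum somewhere contribute to roots; other lines are dominated. Here the surviving (envelope) indices are i = 2, i = 1, i = 0.
Intersections between consecutive envelope lines give the roots: for adjacent envelope indices i < j the intersection is x = (a_i − a_j) / (j − i). Reading off the sorted break points: {-2, -1}.
Verification: at each break x_0, at least two indices attain the minimum of min_i(a_i + i · x_0).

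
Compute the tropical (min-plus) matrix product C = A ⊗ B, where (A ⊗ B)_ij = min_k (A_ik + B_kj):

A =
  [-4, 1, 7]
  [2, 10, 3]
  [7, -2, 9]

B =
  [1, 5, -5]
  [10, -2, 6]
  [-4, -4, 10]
A ⊗ B =
  [-3, -1, -9]
  [-1, -1, -3]
  [5, -4, 2]

Apply the min-plus product entry-by-entry:
  C[0][0] = min over k of (A[0][0] + B[0][0] = -4 + 1 = -3, A[0][1] + B[1][0] = 1 + 10 = 11, A[0][2] + B[2][0] = 7 + -4 = 3) = -3 (attained at k = 0)
  C[0][1] = min over k of (A[0][0] + B[0][1] = -4 + 5 = 1, A[0][1] + B[1][1] = 1 + -2 = -1, A[0][2] + B[2][1] = 7 + -4 = 3) = -1 (attained at k = 1)
  C[0][2] = min over k of (A[0][0] + B[0][2] = -4 + -5 = -9, A[0][1] + B[1][2] = 1 + 6 = 7, A[0][2] + B[2][2] = 7 + 10 = 17) = -9 (attained at k = 0)
  C[1][0] = min over k of (A[1][0] + B[0][0] = 2 + 1 = 3, A[1][1] + B[1][0] = 10 + 10 = 20, A[1][2] + B[2][0] = 3 + -4 = -1) = -1 (attained at k = 2)
  C[1][1] = min over k of (A[1][0] + B[0][1] = 2 + 5 = 7, A[1][1] + B[1][1] = 10 + -2 = 8, A[1][2] + B[2][1] = 3 + -4 = -1) = -1 (attained at k = 2)
  C[1][2] = min over k of (A[1][0] + B[0][2] = 2 + -5 = -3, A[1][1] + B[1][2] = 10 + 6 = 16, A[1][2] + B[2][2] = 3 + 10 = 13) = -3 (attained at k = 0)
  C[2][0] = min over k of (A[2][0] + B[0][0] = 7 + 1 = 8, A[2][1] + B[1][0] = -2 + 10 = 8, A[2][2] + B[2][0] = 9 + -4 = 5) = 5 (attained at k = 2)
  C[2][1] = min over k of (A[2][0] + B[0][1] = 7 + 5 = 12, A[2][1] + B[1][1] = -2 + -2 = -4, A[2][2] + B[2][1] = 9 + -4 = 5) = -4 (attained at k = 1)
  C[2][2] = min over k of (A[2][0] + B[0][2] = 7 + -5 = 2, A[2][1] + B[1][2] = -2 + 6 = 4, A[2][2] + B[2][2] = 9 + 10 = 19) = 2 (attained at k = 0)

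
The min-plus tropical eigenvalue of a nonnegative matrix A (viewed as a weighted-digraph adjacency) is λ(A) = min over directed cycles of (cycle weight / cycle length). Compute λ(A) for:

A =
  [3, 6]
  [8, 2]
λ(A) = 2

Enumerate directed cycles and compute their means (weight / length). Sample:
  cycle 0 → 0: weight = 3, length = 1, mean = 3/1 ≈ 3.000
  cycle 1 → 1: weight = 2, length = 1, mean = 2/1 ≈ 2.000
  cycle 0 → 1 → 0: weight = 14, length = 2, mean = 14/2 ≈ 7.000
  cycle 1 → 0 → 1: weight = 14, length = 2, mean = 14/2 ≈ 7.000
Minimum mean = 2.000, attained e.g. along the cycle 1 → 1 with weight 2 and length 1. So λ(A) = 2/1 = 2.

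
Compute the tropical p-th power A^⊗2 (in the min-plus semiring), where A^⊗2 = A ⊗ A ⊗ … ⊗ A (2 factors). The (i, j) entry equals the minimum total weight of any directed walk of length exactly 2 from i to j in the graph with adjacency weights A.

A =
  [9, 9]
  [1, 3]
A^⊗2 =
  [10, 12]
  [4, 6]

Each entry (A^⊗2)_ij equals the minimum over all length-2 walks i = v_0 → v_1 → … → v_2 = j of Σ_t A[v_t][v_{t+1}]. For example, for (i, j) = (0, 1) we minimise over 2 possible intermediate vertex sequences; the minimum is 12, attained along the walk 0 → 1 → 1.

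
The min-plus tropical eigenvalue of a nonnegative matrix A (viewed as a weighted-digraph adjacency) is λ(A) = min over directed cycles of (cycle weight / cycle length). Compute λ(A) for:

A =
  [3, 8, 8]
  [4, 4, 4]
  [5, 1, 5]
λ(A) = 5/2

Enumerate directed cycles and compute their means (weight / length). Sample:
  cycle 0 → 0: weight = 3, length = 1, mean = 3/1 ≈ 3.000
  cycle 1 → 1: weight = 4, length = 1, mean = 4/1 ≈ 4.000
  cycle 2 → 2: weight = 5, length = 1, mean = 5/1 ≈ 5.000
  cycle 0 → 1 → 0: weight = 12, length = 2, mean = 12/2 ≈ 6.000
  cycle 0 → 2 → 0: weight = 13, length = 2, mean = 13/2 ≈ 6.500
  cycle 1 → 0 → 1: weight = 12, length = 2, mean = 12/2 ≈ 6.000
Minimum mean = 2.500, attained e.g. along the cycle 1 → 2 → 1 with weight 5 and length 2. So λ(A) = 5/2 = 5/2.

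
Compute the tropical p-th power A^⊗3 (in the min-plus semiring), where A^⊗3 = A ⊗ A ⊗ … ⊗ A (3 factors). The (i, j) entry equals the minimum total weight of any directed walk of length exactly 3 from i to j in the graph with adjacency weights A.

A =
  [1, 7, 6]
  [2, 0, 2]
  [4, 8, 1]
A^⊗3 =
  [3, 7, 8]
  [2, 0, 2]
  [6, 8, 3]

Each entry (A^⊗3)_ij equals the minimum over all length-3 walks i = v_0 → v_1 → … → v_3 = j of Σ_t A[v_t][v_{t+1}]. For example, for (i, j) = (0, 2) we minimise over 9 possible intermediate vertex sequences; the minimum is 8, attained along the walk 0 → 0 → 0 → 2.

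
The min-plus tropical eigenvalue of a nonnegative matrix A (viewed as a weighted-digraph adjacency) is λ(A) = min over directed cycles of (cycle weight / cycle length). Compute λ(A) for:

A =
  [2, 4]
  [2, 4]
λ(A) = 2

Enumerate directed cycles and compute their means (weight / length). Sample:
  cycle 0 → 0: weight = 2, length = 1, mean = 2/1 ≈ 2.000
  cycle 1 → 1: weight = 4, length = 1, mean = 4/1 ≈ 4.000
  cycle 0 → 1 → 0: weight = 6, length = 2, mean = 6/2 ≈ 3.000
  cycle 1 → 0 → 1: weight = 6, length = 2, mean = 6/2 ≈ 3.000
Minimum mean = 2.000, attained e.g. along the cycle 0 → 0 with weight 2 and length 1. So λ(A) = 2/1 = 2.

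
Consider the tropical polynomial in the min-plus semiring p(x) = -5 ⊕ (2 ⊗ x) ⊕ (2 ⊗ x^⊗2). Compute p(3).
p(3) = -5

A tropical monomial a ⊗ x^⊗i evaluates to a + i · x. Evaluating each term at x = 3:
  Term 0 contributes -5 + 0 · 3 = -5
  Term 1 contributes 2 + 1 · 3 = 5
  Term 2 contributes 2 + 2 · 3 = 8
p(3) = ⊕ of these = min[-5, 5, 8] = -5.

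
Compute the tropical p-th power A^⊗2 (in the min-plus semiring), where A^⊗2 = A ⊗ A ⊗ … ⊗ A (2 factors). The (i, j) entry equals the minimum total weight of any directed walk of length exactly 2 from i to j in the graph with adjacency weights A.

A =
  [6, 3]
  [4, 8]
A^⊗2 =
  [7, 9]
  [10, 7]

Each entry (A^⊗2)_ij equals the minimum over all length-2 walks i = v_0 → v_1 → … → v_2 = j of Σ_t A[v_t][v_{t+1}]. For example, for (i, j) = (0, 1) we minimise over 2 possible intermediate vertex sequences; the minimum is 9, attained along the walk 0 → 0 → 1.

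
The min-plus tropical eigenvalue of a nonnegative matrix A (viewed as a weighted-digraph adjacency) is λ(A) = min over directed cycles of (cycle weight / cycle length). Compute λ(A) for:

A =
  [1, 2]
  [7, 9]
λ(A) = 1

Enumerate directed cycles and compute their means (weight / length). Sample:
  cycle 0 → 0: weight = 1, length = 1, mean = 1/1 ≈ 1.000
  cycle 1 → 1: weight = 9, length = 1, mean = 9/1 ≈ 9.000
  cycle 0 → 1 → 0: weight = 9, length = 2, mean = 9/2 ≈ 4.500
  cycle 1 → 0 → 1: weight = 9, length = 2, mean = 9/2 ≈ 4.500
Minimum mean = 1.000, attained e.g. along the cycle 0 → 0 with weight 1 and length 1. So λ(A) = 1/1 = 1.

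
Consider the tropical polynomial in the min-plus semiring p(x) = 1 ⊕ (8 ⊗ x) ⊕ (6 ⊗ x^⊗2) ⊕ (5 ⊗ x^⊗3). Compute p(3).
p(3) = 1

A tropical monomial a ⊗ x^⊗i evaluates to a + i · x. Evaluating each term at x = 3:
  Term 0 contributes 1 + 0 · 3 = 1
  Term 1 contributes 8 + 1 · 3 = 11
  Term 2 contributes 6 + 2 · 3 = 12
  Term 3 contributes 5 + 3 · 3 = 14
p(3) = ⊕ of these = min[1, 11, 12, 14] = 1.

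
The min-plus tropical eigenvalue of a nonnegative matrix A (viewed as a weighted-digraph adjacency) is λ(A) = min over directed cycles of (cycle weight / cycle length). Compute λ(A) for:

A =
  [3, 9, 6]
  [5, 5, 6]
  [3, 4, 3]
λ(A) = 3

Enumerate directed cycles and compute their means (weight / length). Sample:
  cycle 0 → 0: weight = 3, length = 1, mean = 3/1 ≈ 3.000
  cycle 1 → 1: weight = 5, length = 1, mean = 5/1 ≈ 5.000
  cycle 2 → 2: weight = 3, length = 1, mean = 3/1 ≈ 3.000
  cycle 0 → 1 → 0: weight = 14, length = 2, mean = 14/2 ≈ 7.000
  cycle 0 → 2 → 0: weight = 9, length = 2, mean = 9/2 ≈ 4.500
  cycle 1 → 0 → 1: weight = 14, length = 2, mean = 14/2 ≈ 7.000
Minimum mean = 3.000, attained e.g. along the cycle 0 → 0 with weight 3 and length 1. So λ(A) = 3/1 = 3.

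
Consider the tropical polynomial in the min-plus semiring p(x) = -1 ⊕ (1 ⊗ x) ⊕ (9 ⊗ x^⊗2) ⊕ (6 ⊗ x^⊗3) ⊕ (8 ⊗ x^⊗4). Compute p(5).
p(5) = -1

A tropical monomial a ⊗ x^⊗i evaluates to a + i · x. Evaluating each term at x = 5:
  Term 0 contributes -1 + 0 · 5 = -1
  Term 1 contributes 1 + 1 · 5 = 6
  Term 2 contributes 9 + 2 · 5 = 19
  Term 3 contributes 6 + 3 · 5 = 21
  Term 4 contributes 8 + 4 · 5 = 28
p(5) = ⊕ of these = min[-1, 6, 19, 21, 28] = -1.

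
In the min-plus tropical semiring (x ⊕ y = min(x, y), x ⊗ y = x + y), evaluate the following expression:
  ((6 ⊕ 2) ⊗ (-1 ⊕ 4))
((6 ⊕ 2) ⊗ (-1 ⊕ 4)) = 1

Expand innermost to outermost. Recall ⊕ takes the minimum of its arguments and ⊗ takes their sum. Working out the expression ((6 ⊕ 2) ⊗ (-1 ⊕ 4)) gives 1.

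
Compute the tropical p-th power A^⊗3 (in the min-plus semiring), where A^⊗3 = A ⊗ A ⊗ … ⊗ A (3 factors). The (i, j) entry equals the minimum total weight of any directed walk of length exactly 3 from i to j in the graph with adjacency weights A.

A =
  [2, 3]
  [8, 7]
A^⊗3 =
  [6, 7]
  [12, 13]

Each entry (A^⊗3)_ij equals the minimum over all length-3 walks i = v_0 → v_1 → … → v_3 = j of Σ_t A[v_t][v_{t+1}]. For example, for (i, j) = (0, 1) we minimise over 4 possible intermediate vertex sequences; the minimum is 7, attained along the walk 0 → 0 → 0 → 1.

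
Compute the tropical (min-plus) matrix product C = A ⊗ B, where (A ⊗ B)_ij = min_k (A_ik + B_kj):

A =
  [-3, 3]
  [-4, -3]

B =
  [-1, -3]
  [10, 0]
A ⊗ B =
  [-4, -6]
  [-5, -7]

Apply the min-plus product entry-by-entry:
  C[0][0] = min over k of (A[0][0] + B[0][0] = -3 + -1 = -4, A[0][1] + B[1][0] = 3 + 10 = 13) = -4 (attained at k = 0)
  C[0][1] = min over k of (A[0][0] + B[0][1] = -3 + -3 = -6, A[0][1] + B[1][1] = 3 + 0 = 3) = -6 (attained at k = 0)
  C[1][0] = min over k of (A[1][0] + B[0][0] = -4 + -1 = -5, A[1][1] + B[1][0] = -3 + 10 = 7) = -5 (attained at k = 0)
  C[1][1] = min over k of (A[1][0] + B[0][1] = -4 + -3 = -7, A[1][1] + B[1][1] = -3 + 0 = -3) = -7 (attained at k = 0)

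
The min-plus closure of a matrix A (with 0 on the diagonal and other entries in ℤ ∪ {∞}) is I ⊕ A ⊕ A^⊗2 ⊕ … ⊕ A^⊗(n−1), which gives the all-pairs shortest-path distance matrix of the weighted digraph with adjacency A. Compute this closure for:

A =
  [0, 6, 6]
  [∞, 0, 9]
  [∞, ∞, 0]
Closure =
  [0, 6, 6]
  [∞, 0, 9]
  [∞, ∞, 0]

This is the Floyd-Warshall all-pairs shortest-path computation. For each intermediate vertex k = 0, 1, …, 2, update dist[i][j] ← min(dist[i][j], dist[i][k] + dist[k][j]). The final matrix gives, for each (i, j), the minimum total weight of any directed path from i to j (possibly empty when i = j).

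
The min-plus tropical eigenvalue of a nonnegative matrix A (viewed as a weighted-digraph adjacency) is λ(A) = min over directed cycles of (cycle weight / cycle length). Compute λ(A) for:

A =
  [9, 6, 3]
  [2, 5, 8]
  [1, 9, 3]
λ(A) = 2

Enumerate directed cycles and compute their means (weight / length). Sample:
  cycle 0 → 0: weight = 9, length = 1, mean = 9/1 ≈ 9.000
  cycle 1 → 1: weight = 5, length = 1, mean = 5/1 ≈ 5.000
  cycle 2 → 2: weight = 3, length = 1, mean = 3/1 ≈ 3.000
  cycle 0 → 1 → 0: weight = 8, length = 2, mean = 8/2 ≈ 4.000
  cycle 0 → 2 → 0: weight = 4, length = 2, mean = 4/2 ≈ 2.000
  cycle 1 → 0 → 1: weight = 8, length = 2, mean = 8/2 ≈ 4.000
Minimum mean = 2.000, attained e.g. along the cycle 0 → 2 → 0 with weight 4 and length 2. So λ(A) = 4/2 = 2.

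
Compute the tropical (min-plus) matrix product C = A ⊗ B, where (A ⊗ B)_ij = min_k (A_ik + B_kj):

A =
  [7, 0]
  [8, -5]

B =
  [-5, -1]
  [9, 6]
A ⊗ B =
  [2, 6]
  [3, 1]

Apply the min-plus product entry-by-entry:
  C[0][0] = min over k of (A[0][0] + B[0][0] = 7 + -5 = 2, A[0][1] + B[1][0] = 0 + 9 = 9) = 2 (attained at k = 0)
  C[0][1] = min over k of (A[0][0] + B[0][1] = 7 + -1 = 6, A[0][1] + B[1][1] = 0 + 6 = 6) = 6 (attained at k = 0)
  C[1][0] = min over k of (A[1][0] + B[0][0] = 8 + -5 = 3, A[1][1] + B[1][0] = -5 + 9 = 4) = 3 (attained at k = 0)
  C[1][1] = min over k of (A[1][0] + B[0][1] = 8 + -1 = 7, A[1][1] + B[1][1] = -5 + 6 = 1) = 1 (attained at k = 1)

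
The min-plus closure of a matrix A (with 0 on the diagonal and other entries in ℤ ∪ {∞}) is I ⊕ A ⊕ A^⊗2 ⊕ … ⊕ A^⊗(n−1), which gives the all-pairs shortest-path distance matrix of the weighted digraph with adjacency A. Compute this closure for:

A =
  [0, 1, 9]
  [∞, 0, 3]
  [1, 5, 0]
Closure =
  [0, 1, 4]
  [4, 0, 3]
  [1, 2, 0]

This is the Floyd-Warshall all-pairs shortest-path computation. For each intermediate vertex k = 0, 1, …, 2, update dist[i][j] ← min(dist[i][j], dist[i][k] + dist[k][j]). The final matrix gives, for each (i, j), the minimum total weight of any directed path from i to j (possibly empty when i = j).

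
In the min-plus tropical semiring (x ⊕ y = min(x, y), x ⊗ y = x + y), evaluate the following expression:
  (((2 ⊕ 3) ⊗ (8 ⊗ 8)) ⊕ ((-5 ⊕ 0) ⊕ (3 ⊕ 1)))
(((2 ⊕ 3) ⊗ (8 ⊗ 8)) ⊕ ((-5 ⊕ 0) ⊕ (3 ⊕ 1))) = -5

Expand innermost to outermost. Recall ⊕ takes the minimum of its arguments and ⊗ takes their sum. Working out the expression (((2 ⊕ 3) ⊗ (8 ⊗ 8)) ⊕ ((-5 ⊕ 0) ⊕ (3 ⊕ 1))) gives -5.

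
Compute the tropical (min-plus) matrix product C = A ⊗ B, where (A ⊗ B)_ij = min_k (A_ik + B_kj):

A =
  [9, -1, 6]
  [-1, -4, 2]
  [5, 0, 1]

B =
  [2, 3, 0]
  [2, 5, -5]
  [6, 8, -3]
A ⊗ B =
  [1, 4, -6]
  [-2, 1, -9]
  [2, 5, -5]

Apply the min-plus product entry-by-entry:
  C[0][0] = min over k of (A[0][0] + B[0][0] = 9 + 2 = 11, A[0][1] + B[1][0] = -1 + 2 = 1, A[0][2] + B[2][0] = 6 + 6 = 12) = 1 (attained at k = 1)
  C[0][1] = min over k of (A[0][0] + B[0][1] = 9 + 3 = 12, A[0][1] + B[1][1] = -1 + 5 = 4, A[0][2] + B[2][1] = 6 + 8 = 14) = 4 (attained at k = 1)
  C[0][2] = min over k of (A[0][0] + B[0][2] = 9 + 0 = 9, A[0][1] + B[1][2] = -1 + -5 = -6, A[0][2] + B[2][2] = 6 + -3 = 3) = -6 (attained at k = 1)
  C[1][0] = min over k of (A[1][0] + B[0][0] = -1 + 2 = 1, A[1][1] + B[1][0] = -4 + 2 = -2, A[1][2] + B[2][0] = 2 + 6 = 8) = -2 (attained at k = 1)
  C[1][1] = min over k of (A[1][0] + B[0][1] = -1 + 3 = 2, A[1][1] + B[1][1] = -4 + 5 = 1, A[1][2] + B[2][1] = 2 + 8 = 10) = 1 (attained at k = 1)
  C[1][2] = min over k of (A[1][0] + B[0][2] = -1 + 0 = -1, A[1][1] + B[1][2] = -4 + -5 = -9, A[1][2] + B[2][2] = 2 + -3 = -1) = -9 (attained at k = 1)
  C[2][0] = min over k of (A[2][0] + B[0][0] = 5 + 2 = 7, A[2][1] + B[1][0] = 0 + 2 = 2, A[2][2] + B[2][0] = 1 + 6 = 7) = 2 (attained at k = 1)
  C[2][1] = min over k of (A[2][0] + B[0][1] = 5 + 3 = 8, A[2][1] + B[1][1] = 0 + 5 = 5, A[2][2] + B[2][1] = 1 + 8 = 9) = 5 (attained at k = 1)
  C[2][2] = min over k of (A[2][0] + B[0][2] = 5 + 0 = 5, A[2][1] + B[1][2] = 0 + -5 = -5, A[2][2] + B[2][2] = 1 + -3 = -2) = -5 (attained at k = 1)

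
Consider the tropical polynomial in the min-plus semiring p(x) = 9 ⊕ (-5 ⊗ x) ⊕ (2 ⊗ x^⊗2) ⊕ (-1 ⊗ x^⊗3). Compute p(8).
p(8) = 3

A tropical monomial a ⊗ x^⊗i evaluates to a + i · x. Evaluating each term at x = 8:
  Term 0 contributes 9 + 0 · 8 = 9
  Term 1 contributes -5 + 1 · 8 = 3
  Term 2 contributes 2 + 2 · 8 = 18
  Term 3 contributes -1 + 3 · 8 = 23
p(8) = ⊕ of these = min[9, 3, 18, 23] = 3.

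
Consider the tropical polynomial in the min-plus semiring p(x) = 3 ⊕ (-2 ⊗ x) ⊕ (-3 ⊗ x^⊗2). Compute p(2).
p(2) = 0

A tropical monomial a ⊗ x^⊗i evaluates to a + i · x. Evaluating each term at x = 2:
  Term 0 contributes 3 + 0 · 2 = 3
  Term 1 contributes -2 + 1 · 2 = 0
  Term 2 contributes -3 + 2 · 2 = 1
p(2) = ⊕ of these = min[3, 0, 1] = 0.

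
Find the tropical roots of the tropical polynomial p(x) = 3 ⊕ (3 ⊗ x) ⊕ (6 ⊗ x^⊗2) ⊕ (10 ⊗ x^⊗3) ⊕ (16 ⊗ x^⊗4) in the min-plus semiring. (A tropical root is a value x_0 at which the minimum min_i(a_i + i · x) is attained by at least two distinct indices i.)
Roots: {-6, -4, -3, 0}

Each tropical root is a break point of the lower envelope of the lines y = a_i + i · x (there are 5 lines, with slopes 0, 1, ..., 4). Only the lines that attain the minimum somewhere contribute to roots; other lines are dominated. Here the surviving (envelope) indices are i = 4, i = 3, i = 2, i = 1, i = 0.
Intersections between consecutive envelope lines give the roots: for adjacent envelope indices i < j the intersection is x = (a_i − a_j) / (j − i). Reading off the sorted break points: {-6, -4, -3, 0}.
Verification: at each break x_0, at least two indices attain the minimum of min_i(a_i + i · x_0).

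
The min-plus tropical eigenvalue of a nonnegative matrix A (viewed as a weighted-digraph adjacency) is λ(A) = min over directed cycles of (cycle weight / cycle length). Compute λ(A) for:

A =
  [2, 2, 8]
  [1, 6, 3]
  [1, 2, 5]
λ(A) = 3/2

Enumerate directed cycles and compute their means (weight / length). Sample:
  cycle 0 → 0: weight = 2, length = 1, mean = 2/1 ≈ 2.000
  cycle 1 → 1: weight = 6, length = 1, mean = 6/1 ≈ 6.000
  cycle 2 → 2: weight = 5, length = 1, mean = 5/1 ≈ 5.000
  cycle 0 → 1 → 0: weight = 3, length = 2, mean = 3/2 ≈ 1.500
  cycle 0 → 2 → 0: weight = 9, length = 2, mean = 9/2 ≈ 4.500
  cycle 1 → 0 → 1: weight = 3, length = 2, mean = 3/2 ≈ 1.500
Minimum mean = 1.500, attained e.g. along the cycle 0 → 1 → 0 with weight 3 and length 2. So λ(A) = 3/2 = 3/2.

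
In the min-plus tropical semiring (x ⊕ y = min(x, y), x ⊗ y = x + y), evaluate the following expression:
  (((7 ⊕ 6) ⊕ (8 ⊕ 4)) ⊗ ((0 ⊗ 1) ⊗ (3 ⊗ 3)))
(((7 ⊕ 6) ⊕ (8 ⊕ 4)) ⊗ ((0 ⊗ 1) ⊗ (3 ⊗ 3))) = 11

Expand innermost to outermost. Recall ⊕ takes the minimum of its arguments and ⊗ takes their sum. Working out the expression (((7 ⊕ 6) ⊕ (8 ⊕ 4)) ⊗ ((0 ⊗ 1) ⊗ (3 ⊗ 3))) gives 11.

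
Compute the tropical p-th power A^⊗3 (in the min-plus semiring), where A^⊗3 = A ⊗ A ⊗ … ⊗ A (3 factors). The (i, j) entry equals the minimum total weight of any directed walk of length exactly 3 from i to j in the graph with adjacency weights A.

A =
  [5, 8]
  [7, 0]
A^⊗3 =
  [15, 8]
  [7, 0]

Each entry (A^⊗3)_ij equals the minimum over all length-3 walks i = v_0 → v_1 → … → v_3 = j of Σ_t A[v_t][v_{t+1}]. For example, for (i, j) = (0, 1) we minimise over 4 possible intermediate vertex sequences; the minimum is 8, attained along the walk 0 → 1 → 1 → 1.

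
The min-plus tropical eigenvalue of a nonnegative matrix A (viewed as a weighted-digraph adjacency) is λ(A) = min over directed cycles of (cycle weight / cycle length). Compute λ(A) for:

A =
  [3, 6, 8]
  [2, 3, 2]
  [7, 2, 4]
λ(A) = 2

Enumerate directed cycles and compute their means (weight / length). Sample:
  cycle 0 → 0: weight = 3, length = 1, mean = 3/1 ≈ 3.000
  cycle 1 → 1: weight = 3, length = 1, mean = 3/1 ≈ 3.000
  cycle 2 → 2: weight = 4, length = 1, mean = 4/1 ≈ 4.000
  cycle 0 → 1 → 0: weight = 8, length = 2, mean = 8/2 ≈ 4.000
  cycle 0 → 2 → 0: weight = 15, length = 2, mean = 15/2 ≈ 7.500
  cycle 1 → 0 → 1: weight = 8, length = 2, mean = 8/2 ≈ 4.000
Minimum mean = 2.000, attained e.g. along the cycle 1 → 2 → 1 with weight 4 and length 2. So λ(A) = 4/2 = 2.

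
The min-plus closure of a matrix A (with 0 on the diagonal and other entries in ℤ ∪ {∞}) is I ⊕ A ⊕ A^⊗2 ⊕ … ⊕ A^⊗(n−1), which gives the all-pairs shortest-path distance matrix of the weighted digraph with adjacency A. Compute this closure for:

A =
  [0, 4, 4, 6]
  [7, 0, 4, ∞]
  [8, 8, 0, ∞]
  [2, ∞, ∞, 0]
Closure =
  [0, 4, 4, 6]
  [7, 0, 4, 13]
  [8, 8, 0, 14]
  [2, 6, 6, 0]

This is the Floyd-Warshall all-pairs shortest-path computation. For each intermediate vertex k = 0, 1, …, 3, update dist[i][j] ← min(dist[i][j], dist[i][k] + dist[k][j]). The final matrix gives, for each (i, j), the minimum total weight of any directed path from i to j (possibly empty when i = j).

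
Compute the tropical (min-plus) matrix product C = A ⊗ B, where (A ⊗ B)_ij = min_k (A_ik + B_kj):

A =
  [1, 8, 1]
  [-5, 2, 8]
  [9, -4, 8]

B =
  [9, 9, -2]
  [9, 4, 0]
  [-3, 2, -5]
A ⊗ B =
  [-2, 3, -4]
  [4, 4, -7]
  [5, 0, -4]

Apply the min-plus product entry-by-entry:
  C[0][0] = min over k of (A[0][0] + B[0][0] = 1 + 9 = 10, A[0][1] + B[1][0] = 8 + 9 = 17, A[0][2] + B[2][0] = 1 + -3 = -2) = -2 (attained at k = 2)
  C[0][1] = min over k of (A[0][0] + B[0][1] = 1 + 9 = 10, A[0][1] + B[1][1] = 8 + 4 = 12, A[0][2] + B[2][1] = 1 + 2 = 3) = 3 (attained at k = 2)
  C[0][2] = min over k of (A[0][0] + B[0][2] = 1 + -2 = -1, A[0][1] + B[1][2] = 8 + 0 = 8, A[0][2] + B[2][2] = 1 + -5 = -4) = -4 (attained at k = 2)
  C[1][0] = min over k of (A[1][0] + B[0][0] = -5 + 9 = 4, A[1][1] + B[1][0] = 2 + 9 = 11, A[1][2] + B[2][0] = 8 + -3 = 5) = 4 (attained at k = 0)
  C[1][1] = min over k of (A[1][0] + B[0][1] = -5 + 9 = 4, A[1][1] + B[1][1] = 2 + 4 = 6, A[1][2] + B[2][1] = 8 + 2 = 10) = 4 (attained at k = 0)
  C[1][2] = min over k of (A[1][0] + B[0][2] = -5 + -2 = -7, A[1][1] + B[1][2] = 2 + 0 = 2, A[1][2] + B[2][2] = 8 + -5 = 3) = -7 (attained at k = 0)
  C[2][0] = min over k of (A[2][0] + B[0][0] = 9 + 9 = 18, A[2][1] + B[1][0] = -4 + 9 = 5, A[2][2] + B[2][0] = 8 + -3 = 5) = 5 (attained at k = 1)
  C[2][1] = min over k of (A[2][0] + B[0][1] = 9 + 9 = 18, A[2][1] + B[1][1] = -4 + 4 = 0, A[2][2] + B[2][1] = 8 + 2 = 10) = 0 (attained at k = 1)
  C[2][2] = min over k of (A[2][0] + B[0][2] = 9 + -2 = 7, A[2][1] + B[1][2] = -4 + 0 = -4, A[2][2] + B[2][2] = 8 + -5 = 3) = -4 (attained at k = 1)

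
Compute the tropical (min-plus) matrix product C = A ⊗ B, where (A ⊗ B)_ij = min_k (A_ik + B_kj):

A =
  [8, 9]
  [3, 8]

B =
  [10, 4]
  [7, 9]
A ⊗ B =
  [16, 12]
  [13, 7]

Apply the min-plus product entry-by-entry:
  C[0][0] = min over k of (A[0][0] + B[0][0] = 8 + 10 = 18, A[0][1] + B[1][0] = 9 + 7 = 16) = 16 (attained at k = 1)
  C[0][1] = min over k of (A[0][0] + B[0][1] = 8 + 4 = 12, A[0][1] + B[1][1] = 9 + 9 = 18) = 12 (attained at k = 0)
  C[1][0] = min over k of (A[1][0] + B[0][0] = 3 + 10 = 13, A[1][1] + B[1][0] = 8 + 7 = 15) = 13 (attained at k = 0)
  C[1][1] = min over k of (A[1][0] + B[0][1] = 3 + 4 = 7, A[1][1] + B[1][1] = 8 + 9 = 17) = 7 (attained at k = 0)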